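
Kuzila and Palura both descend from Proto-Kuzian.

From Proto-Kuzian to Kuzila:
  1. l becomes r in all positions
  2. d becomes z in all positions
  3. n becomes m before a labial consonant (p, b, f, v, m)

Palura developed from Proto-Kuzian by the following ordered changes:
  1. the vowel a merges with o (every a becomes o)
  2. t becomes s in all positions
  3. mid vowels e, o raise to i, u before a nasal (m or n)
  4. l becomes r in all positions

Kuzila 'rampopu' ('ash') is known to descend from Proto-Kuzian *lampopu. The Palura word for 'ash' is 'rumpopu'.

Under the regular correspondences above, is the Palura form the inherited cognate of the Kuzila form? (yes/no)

yes

Derive the expected Palura reflex of *lampopu:
Palura: *lampopu
  lampopu → lompopu   [vowel merger]
  lompopu (rule 2 does not apply)
  lompopu → lumpopu   [pre-nasal raising]
  lumpopu → rumpopu   [unconditioned shift]
  giving Palura rumpopu.
Palura 'rumpopu' matches the regular reflex exactly, so the pair is cognate.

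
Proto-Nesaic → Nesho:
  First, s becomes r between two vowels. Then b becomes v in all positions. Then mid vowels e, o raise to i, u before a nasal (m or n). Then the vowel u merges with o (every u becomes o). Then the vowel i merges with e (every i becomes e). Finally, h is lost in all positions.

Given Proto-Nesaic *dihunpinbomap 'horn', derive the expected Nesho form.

Nesho: start from *dihunpinbomap.
  rule 1: no change — dihunpinbomap
  rule 2 (unconditioned shift): dihunpinbomap → dihunpinvomap
  rule 3 (pre-nasal raising): dihunpinvomap → dihunpinvumap
  rule 4 (vowel merger): dihunpinvumap → dihonpinvomap
  rule 5 (vowel merger): dihonpinvomap → dehonpenvomap
  rule 6 (h-loss): dehonpenvomap → deonpenvomap
  ⇒ Nesho deonpenvomap

deonpenvomap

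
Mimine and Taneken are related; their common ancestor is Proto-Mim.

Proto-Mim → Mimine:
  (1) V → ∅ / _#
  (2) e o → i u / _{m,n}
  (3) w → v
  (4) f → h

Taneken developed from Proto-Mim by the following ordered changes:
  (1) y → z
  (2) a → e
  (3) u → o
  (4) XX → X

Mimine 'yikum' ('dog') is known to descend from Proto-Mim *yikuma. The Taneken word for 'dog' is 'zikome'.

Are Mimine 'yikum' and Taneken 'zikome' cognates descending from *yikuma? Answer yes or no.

yes

Derive the expected Taneken reflex of *yikuma:
Taneken: *yikuma > zikuma > zikume > zikome  (by unconditioned shift, vowel merger, vowel merger)
Taneken 'zikome' matches the regular reflex exactly, so the pair is cognate.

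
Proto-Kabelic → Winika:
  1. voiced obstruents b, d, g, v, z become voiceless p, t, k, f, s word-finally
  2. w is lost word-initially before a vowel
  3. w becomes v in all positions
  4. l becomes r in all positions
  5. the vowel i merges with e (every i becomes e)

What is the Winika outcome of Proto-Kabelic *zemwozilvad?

Winika: *zemwozilvad > zemwozilvat > zemvozilvat > zemvozirvat > zemvozervat  (by final devoicing, unconditioned shift, unconditioned shift, vowel merger)

zemvozervat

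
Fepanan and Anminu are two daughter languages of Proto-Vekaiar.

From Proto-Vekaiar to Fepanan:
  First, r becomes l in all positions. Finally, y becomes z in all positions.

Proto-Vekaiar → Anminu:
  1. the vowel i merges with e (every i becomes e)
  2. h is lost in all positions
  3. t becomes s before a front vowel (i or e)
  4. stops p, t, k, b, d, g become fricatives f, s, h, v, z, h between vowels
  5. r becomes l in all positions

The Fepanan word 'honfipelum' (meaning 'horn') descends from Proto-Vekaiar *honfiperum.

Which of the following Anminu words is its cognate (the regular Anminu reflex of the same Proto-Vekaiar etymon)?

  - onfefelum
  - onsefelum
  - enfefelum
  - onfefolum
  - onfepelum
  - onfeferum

Anminu: start from *honfiperum.
  rule 1 (vowel merger): honfiperum → honfeperum
  rule 2 (h-loss): honfeperum → onfeperum
  rule 3: no change — onfeperum
  rule 4 (intervocalic lenition): onfeperum → onfeferum
  rule 5 (unconditioned shift): onfeferum → onfefelum
  ⇒ Anminu onfefelum
Only 'onfefelum' matches the regular Anminu development of *honfiperum.

onfefelum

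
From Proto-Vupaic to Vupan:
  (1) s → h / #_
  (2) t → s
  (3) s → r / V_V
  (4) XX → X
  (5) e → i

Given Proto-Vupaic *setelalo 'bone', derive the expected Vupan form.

Vupan: *setelalo > hetelalo > heselalo > herelalo > hirilalo  (by debuccalisation, unconditioned shift, rhotacism, vowel merger)

hirilalo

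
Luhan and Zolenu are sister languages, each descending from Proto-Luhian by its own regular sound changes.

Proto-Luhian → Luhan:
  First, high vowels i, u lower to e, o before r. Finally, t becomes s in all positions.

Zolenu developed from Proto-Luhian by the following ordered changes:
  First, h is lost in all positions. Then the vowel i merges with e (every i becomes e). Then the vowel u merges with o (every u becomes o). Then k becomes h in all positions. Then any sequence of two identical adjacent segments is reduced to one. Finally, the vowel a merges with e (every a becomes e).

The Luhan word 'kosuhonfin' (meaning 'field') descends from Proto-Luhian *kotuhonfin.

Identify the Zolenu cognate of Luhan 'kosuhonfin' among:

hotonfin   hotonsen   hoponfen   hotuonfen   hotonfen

hotonfen

Zolenu: *kotuhonfin
  kotuhonfin → kotuonfin   [h-loss]
  kotuonfin → kotuonfen   [vowel merger]
  kotuonfen → kotoonfen   [vowel merger]
  kotoonfen → hotoonfen   [unconditioned shift]
  hotoonfen → hotonfen   [degemination]
  hotonfen (rule 6 does not apply)
  giving Zolenu hotonfen.
Only 'hotonfen' matches the regular Zolenu development of *kotuhonfin.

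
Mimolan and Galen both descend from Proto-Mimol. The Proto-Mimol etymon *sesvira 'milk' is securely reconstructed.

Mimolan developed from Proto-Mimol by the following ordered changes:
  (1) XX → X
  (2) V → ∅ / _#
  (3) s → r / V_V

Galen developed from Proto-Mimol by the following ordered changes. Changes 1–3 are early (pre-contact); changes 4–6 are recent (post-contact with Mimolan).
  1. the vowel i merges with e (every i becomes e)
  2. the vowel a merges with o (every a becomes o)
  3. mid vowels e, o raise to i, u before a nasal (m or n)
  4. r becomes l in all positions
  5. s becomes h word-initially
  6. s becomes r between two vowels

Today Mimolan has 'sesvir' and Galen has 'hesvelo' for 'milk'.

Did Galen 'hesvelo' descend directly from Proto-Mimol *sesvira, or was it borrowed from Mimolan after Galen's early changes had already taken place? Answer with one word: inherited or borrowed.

If inherited, *sesvira would pass through all of Galen's changes:
Galen: *sesvira > sesvera > sesvero > sesvelo > hesvelo  (by vowel merger, vowel merger, unconditioned shift, debuccalisation)
If borrowed from Mimolan 'sesvir' after the early changes, it would undergo only the recent ones:
  rule 4 (unconditioned shift): sesvir → sesvil
  rule 5 (debuccalisation): sesvil → hesvil
  rule 6 (rhotacism): no change (hesvil)
  ⇒ as a loan: hesvil
Galen 'hesvelo' matches the inherited outcome exactly, so it is an inherited cognate, not a loan.

inherited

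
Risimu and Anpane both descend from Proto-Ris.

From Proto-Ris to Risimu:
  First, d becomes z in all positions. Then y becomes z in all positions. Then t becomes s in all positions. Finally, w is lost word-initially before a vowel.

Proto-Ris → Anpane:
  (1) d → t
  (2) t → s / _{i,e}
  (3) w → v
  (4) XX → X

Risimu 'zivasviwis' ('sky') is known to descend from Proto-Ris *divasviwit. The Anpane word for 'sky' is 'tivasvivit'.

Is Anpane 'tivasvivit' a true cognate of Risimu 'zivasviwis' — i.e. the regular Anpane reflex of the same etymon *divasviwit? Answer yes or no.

Derive the expected Anpane reflex of *divasviwit:
Anpane: start from *divasviwit.
  rule 1 (unconditioned shift): divasviwit → tivasviwit
  rule 2 (palatalisation): tivasviwit → sivasviwit
  rule 3 (unconditioned shift): sivasviwit → sivasvivit
  rule 4: no change — sivasvivit
  ⇒ Anpane sivasvivit
The regular Anpane reflex would be 'sivasvivit', but the attested form is 'tivasvivit'. The correspondence is irregular, so they are not cognates (the Anpane form has a different source).

no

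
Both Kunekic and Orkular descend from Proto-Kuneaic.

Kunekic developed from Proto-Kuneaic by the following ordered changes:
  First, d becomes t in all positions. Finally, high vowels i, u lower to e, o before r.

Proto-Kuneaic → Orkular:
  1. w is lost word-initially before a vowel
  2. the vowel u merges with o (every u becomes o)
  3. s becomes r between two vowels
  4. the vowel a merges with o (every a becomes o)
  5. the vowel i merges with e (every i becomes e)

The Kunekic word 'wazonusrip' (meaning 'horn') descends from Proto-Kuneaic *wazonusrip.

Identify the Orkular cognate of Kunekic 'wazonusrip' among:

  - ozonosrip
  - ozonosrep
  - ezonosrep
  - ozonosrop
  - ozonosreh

Orkular: *wazonusrip
  wazonusrip → azonusrip   [glide loss]
  azonusrip → azonosrip   [vowel merger]
  azonosrip (rule 3 does not apply)
  azonosrip → ozonosrip   [vowel merger]
  ozonosrip → ozonosrep   [vowel merger]
  giving Orkular ozonosrep.
Among the options, 'ozonosrep' alone shows every Orkular change applied in order.

ozonosrep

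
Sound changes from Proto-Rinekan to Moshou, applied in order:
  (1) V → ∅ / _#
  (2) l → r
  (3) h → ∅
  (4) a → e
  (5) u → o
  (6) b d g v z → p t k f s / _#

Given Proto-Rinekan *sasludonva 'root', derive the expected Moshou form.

sesrodonf

Moshou: *sasludonva > sasludonv > sasrudonv > sesrudonv > sesrodonv > sesrodonf  (by apocope, unconditioned shift, vowel merger, vowel merger, final devoicing)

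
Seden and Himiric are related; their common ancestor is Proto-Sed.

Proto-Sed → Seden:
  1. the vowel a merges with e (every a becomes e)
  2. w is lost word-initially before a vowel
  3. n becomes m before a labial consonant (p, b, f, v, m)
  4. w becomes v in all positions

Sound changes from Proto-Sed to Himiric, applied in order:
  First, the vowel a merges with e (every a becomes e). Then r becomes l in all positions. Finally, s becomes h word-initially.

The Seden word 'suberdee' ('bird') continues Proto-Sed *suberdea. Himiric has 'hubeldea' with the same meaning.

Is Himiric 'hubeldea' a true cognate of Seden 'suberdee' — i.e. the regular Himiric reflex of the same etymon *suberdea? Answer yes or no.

no

Derive the expected Himiric reflex of *suberdea:
Himiric: *suberdea > suberdee > subeldee > hubeldee  (by vowel merger, unconditioned shift, debuccalisation)
The regular Himiric reflex would be 'hubeldee', but the attested form is 'hubeldea'. The correspondence is irregular, so they are not cognates (the Himiric form has a different source).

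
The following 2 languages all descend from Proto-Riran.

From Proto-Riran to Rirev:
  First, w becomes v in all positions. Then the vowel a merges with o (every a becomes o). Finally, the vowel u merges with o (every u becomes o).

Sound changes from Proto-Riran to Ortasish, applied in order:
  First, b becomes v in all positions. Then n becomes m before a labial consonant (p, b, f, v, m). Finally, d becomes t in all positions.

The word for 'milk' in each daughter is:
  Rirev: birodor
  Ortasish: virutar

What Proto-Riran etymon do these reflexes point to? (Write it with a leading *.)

Position 6: Rirev has o, Ortasish has a. Ortasish preserves a here (none of its changes turn any other segment into a), so the proto-segment is *a.
Position 4: Rirev has o, Ortasish has u. Ortasish preserves u here (none of its changes turn any other segment into u), so the proto-segment is *u.
This points to *birudar. Verify forward in each daughter:
Rirev: start from *birudar.
  rule 1: no change — birudar
  rule 2 (vowel merger): birudar → birudor
  rule 3 (vowel merger): birudor → birodor
  ⇒ Rirev birodor
Ortasish: start from *birudar.
  rule 1 (unconditioned shift): birudar → virudar
  rule 2: no change — virudar
  rule 3 (unconditioned shift): virudar → virutar
  ⇒ Ortasish virutar
No other proto-form is consistent with every reflex, so the reconstruction is *birudar.

*birudar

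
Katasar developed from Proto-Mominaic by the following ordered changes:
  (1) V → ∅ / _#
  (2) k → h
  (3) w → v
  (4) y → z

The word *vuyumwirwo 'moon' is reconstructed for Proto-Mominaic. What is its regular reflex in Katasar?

Katasar: *vuyumwirwo > vuyumwirw > vuyumvirv > vuzumvirv  (by apocope, unconditioned shift, unconditioned shift)

vuzumvirv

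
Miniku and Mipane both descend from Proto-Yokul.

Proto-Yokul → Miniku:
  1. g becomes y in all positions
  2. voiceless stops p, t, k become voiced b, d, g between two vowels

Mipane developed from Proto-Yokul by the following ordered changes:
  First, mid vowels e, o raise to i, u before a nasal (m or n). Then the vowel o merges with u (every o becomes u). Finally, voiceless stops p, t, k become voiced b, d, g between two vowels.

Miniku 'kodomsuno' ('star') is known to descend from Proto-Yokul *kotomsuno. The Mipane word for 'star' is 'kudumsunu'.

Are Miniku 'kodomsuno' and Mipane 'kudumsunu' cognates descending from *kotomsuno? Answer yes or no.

yes

Derive the expected Mipane reflex of *kotomsuno:
Mipane: *kotomsuno
  kotomsuno → kotumsuno   [pre-nasal raising]
  kotumsuno → kutumsunu   [vowel merger]
  kutumsunu → kudumsunu   [intervocalic voicing]
  giving Mipane kudumsunu.
Mipane 'kudumsunu' matches the regular reflex exactly, so the pair is cognate.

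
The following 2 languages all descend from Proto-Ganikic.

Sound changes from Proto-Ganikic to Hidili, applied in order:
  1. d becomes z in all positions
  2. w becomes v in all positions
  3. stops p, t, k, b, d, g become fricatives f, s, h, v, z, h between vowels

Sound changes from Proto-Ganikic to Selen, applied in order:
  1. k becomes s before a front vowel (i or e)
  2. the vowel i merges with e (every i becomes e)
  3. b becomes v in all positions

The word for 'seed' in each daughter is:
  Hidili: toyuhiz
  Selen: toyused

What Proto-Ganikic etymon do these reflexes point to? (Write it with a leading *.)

Position 6: Hidili has i, Selen has e. Hidili preserves i here (none of its changes turn any other segment into i), so the proto-segment is *i.
Position 5: Hidili has h, Selen has s. Taking the neighbouring segments as reconstructed: Hidili h could go back to *k or *g or *h; Selen s could go back to *k or *s — the one source consistent with every daughter is *k.
Position 7: Hidili has z, Selen has d. Selen preserves d here (none of its changes turn any other segment into d), so the proto-segment is *d.
Continuing position by position gives *toyukid; check it forward:
Hidili: *toyukid > toyukiz > toyuhiz  (by unconditioned shift, intervocalic lenition)
Selen: start from *toyukid.
  rule 1 (palatalisation): toyukid → toyusid
  rule 2 (vowel merger): toyusid → toyused
  rule 3: no change — toyused
  ⇒ Selen toyused
*toyukid is the unique common source.

*toyukid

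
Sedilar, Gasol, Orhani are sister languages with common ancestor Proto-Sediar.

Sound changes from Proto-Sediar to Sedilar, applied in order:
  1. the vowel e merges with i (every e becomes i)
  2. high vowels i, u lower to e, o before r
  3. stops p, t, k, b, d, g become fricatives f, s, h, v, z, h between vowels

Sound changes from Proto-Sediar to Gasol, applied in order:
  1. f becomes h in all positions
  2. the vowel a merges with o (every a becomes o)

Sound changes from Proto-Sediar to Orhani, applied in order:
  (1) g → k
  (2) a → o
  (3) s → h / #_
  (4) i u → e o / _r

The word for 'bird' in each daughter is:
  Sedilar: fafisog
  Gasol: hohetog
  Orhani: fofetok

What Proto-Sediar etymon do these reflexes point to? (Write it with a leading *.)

Position 7: Sedilar has g, Gasol has g, Orhani has k. Sedilar preserves g here (none of its changes turn any other segment into g), so the proto-segment is *g.
Position 2: Sedilar has a, Gasol has o, Orhani has o. Sedilar preserves a here (none of its changes turn any other segment into a), so the proto-segment is *a.
Position 1: Sedilar has f, Gasol has h, Orhani has f. Orhani preserves f here (none of its changes turn any other segment into f), so the proto-segment is *f.
Verify the candidate proto-form against each daughter:
Sedilar: *fafetog > fafitog > fafisog  (by vowel merger, intervocalic lenition)
Gasol: *fafetog
  fafetog → hahetog   [unconditioned shift]
  hahetog → hohetog   [vowel merger]
  giving Gasol hohetog.
Orhani: *fafetog
  fafetog → fafetok   [unconditioned shift]
  fafetok → fofetok   [vowel merger]
  fofetok (rule 3 does not apply)
  fofetok (rule 4 does not apply)
  giving Orhani fofetok.
Only *fafetog yields all of Sedilar fafisog, Gasol hohetog, Orhani fofetok.

*fafetog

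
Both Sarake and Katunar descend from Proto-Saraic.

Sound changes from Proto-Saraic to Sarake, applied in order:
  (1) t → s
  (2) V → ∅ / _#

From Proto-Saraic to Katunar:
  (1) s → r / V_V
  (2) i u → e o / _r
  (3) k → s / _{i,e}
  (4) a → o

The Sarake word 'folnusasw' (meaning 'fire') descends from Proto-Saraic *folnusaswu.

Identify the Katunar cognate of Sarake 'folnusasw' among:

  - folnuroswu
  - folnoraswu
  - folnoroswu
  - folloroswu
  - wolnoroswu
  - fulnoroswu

Katunar: *folnusaswu
  folnusaswu → folnuraswu   [rhotacism]
  folnuraswu → folnoraswu   [pre-rhotic lowering]
  folnoraswu (rule 3 does not apply)
  folnoraswu → folnoroswu   [vowel merger]
  giving Katunar folnoroswu.
The other candidates each miss or misapply at least one Katunar change.

folnoroswu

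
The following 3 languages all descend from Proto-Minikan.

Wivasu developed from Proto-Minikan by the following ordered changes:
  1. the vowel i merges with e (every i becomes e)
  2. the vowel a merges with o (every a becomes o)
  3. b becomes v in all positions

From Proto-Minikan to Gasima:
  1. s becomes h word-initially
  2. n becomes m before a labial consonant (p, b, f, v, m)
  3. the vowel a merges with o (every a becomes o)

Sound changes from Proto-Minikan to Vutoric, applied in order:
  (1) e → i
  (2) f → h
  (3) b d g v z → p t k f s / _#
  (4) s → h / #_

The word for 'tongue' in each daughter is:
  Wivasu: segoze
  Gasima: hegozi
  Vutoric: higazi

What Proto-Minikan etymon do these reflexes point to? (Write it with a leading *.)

*segazi

Position 2: Wivasu has e, Gasima has e, Vutoric has i. Gasima preserves e here (none of its changes turn any other segment into e), so the proto-segment is *e.
Position 4: Wivasu has o, Gasima has o, Vutoric has a. Vutoric preserves a here (none of its changes turn any other segment into a), so the proto-segment is *a.
Position 6: Wivasu has e, Gasima has i, Vutoric has i. Gasima preserves i here (none of its changes turn any other segment into i), so the proto-segment is *i.
Continuing position by position gives *segazi; check it forward:
Wivasu: start from *segazi.
  rule 1 (vowel merger): segazi → segaze
  rule 2 (vowel merger): segaze → segoze
  rule 3: no change — segoze
  ⇒ Wivasu segoze
Gasima: *segazi > hegazi > hegozi  (by debuccalisation, vowel merger)
Vutoric: *segazi
  segazi → sigazi   [vowel merger]
  sigazi (rule 2 does not apply)
  sigazi (rule 3 does not apply)
  sigazi → higazi   [debuccalisation]
  giving Vutoric higazi.
*segazi is the unique common source.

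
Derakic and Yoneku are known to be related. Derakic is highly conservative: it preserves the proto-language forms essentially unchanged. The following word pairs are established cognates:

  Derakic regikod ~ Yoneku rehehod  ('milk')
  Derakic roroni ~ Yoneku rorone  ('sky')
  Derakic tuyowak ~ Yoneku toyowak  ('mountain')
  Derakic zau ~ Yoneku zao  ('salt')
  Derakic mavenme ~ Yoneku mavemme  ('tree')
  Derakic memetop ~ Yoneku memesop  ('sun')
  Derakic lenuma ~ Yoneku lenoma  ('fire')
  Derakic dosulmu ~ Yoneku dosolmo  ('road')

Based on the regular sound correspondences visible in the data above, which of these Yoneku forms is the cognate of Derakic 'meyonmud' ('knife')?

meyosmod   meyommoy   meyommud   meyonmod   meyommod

meyommod

mavenme ~ mavemme — Derakic n corresponds to Yoneku m after a vowel, before a nasal.
tuyowak ~ toyowak, dosulmu ~ dosolmo — Derakic u corresponds to Yoneku o after a consonant, before a consonant other than r, m, n, p, b, f, v.
Applying these to Derakic 'meyonmud':
  meyonmud → meyommud   (n→m after a vowel, before a nasal)
  meyommud → meyommod   (u→o after a consonant, before a consonant other than r, m, n, p, b, f, v)
So the Yoneku cognate is 'meyommod'.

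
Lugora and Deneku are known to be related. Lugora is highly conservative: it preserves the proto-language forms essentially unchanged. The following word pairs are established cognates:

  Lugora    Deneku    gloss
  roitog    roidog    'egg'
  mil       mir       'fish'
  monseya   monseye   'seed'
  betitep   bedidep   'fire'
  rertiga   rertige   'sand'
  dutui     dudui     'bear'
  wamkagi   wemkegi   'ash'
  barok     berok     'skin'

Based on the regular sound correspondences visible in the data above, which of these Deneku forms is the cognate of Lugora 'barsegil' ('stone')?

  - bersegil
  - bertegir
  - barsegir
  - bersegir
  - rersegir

bersegir

barok ~ berok — Lugora a corresponds to Deneku e after a consonant, before r.
mil ~ mir — Lugora l corresponds to Deneku r word-finally.
Applying these to Lugora 'barsegil':
  barsegil → bersegil   (a→e after a consonant, before r)
  bersegil → bersegir   (l→r word-finally)
So the Deneku cognate is 'bersegir'.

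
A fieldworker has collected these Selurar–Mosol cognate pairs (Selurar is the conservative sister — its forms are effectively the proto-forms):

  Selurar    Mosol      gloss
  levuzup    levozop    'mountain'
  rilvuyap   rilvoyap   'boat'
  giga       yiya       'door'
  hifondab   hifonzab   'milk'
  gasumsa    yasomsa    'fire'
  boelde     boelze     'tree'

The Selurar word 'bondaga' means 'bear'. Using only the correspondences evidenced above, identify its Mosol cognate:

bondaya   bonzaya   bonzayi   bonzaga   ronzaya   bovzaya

bonzaya

hifondab ~ hifonzab — Selurar d corresponds to Mosol z after a consonant, before a back vowel.
giga ~ yiya — Selurar g corresponds to Mosol y between vowels (before a back vowel).
Applying these to Selurar 'bondaga':
  bondaga → bonzaga   (d→z after a consonant, before a back vowel)
  bonzaga → bonzaya   (g→y between vowels (before a back vowel))
So the Mosol cognate is 'bonzaya'.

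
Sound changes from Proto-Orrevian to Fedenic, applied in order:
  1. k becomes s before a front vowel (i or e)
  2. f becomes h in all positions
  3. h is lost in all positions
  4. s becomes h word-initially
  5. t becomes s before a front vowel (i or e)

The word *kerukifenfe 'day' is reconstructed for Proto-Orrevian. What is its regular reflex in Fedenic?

Fedenic: start from *kerukifenfe.
  rule 1 (palatalisation): kerukifenfe → serusifenfe
  rule 2 (unconditioned shift): serusifenfe → serusihenhe
  rule 3 (h-loss): serusihenhe → serusiene
  rule 4 (debuccalisation): serusiene → herusiene
  rule 5: no change — herusiene
  ⇒ Fedenic herusiene

herusiene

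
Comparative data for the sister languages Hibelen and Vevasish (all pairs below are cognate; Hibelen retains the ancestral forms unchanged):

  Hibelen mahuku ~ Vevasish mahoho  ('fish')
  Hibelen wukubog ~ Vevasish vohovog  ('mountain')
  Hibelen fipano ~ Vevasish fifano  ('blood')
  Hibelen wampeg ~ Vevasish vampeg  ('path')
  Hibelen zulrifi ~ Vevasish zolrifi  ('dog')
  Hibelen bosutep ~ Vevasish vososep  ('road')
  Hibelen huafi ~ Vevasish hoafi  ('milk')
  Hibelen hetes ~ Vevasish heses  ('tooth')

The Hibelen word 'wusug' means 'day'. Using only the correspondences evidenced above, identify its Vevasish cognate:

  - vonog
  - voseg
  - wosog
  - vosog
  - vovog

vosog

wukubog ~ vohovog — Hibelen w corresponds to Vevasish v word-initially before a back vowel.
mahuku ~ mahoho, wukubog ~ vohovog — Hibelen u corresponds to Vevasish o after a consonant, before a consonant other than r, m, n, p, b, f, v.
Applying these to Hibelen 'wusug':
  wusug → vusug   (w→v word-initially before a back vowel)
  vusug → vosug   (u→o after a consonant, before a consonant other than r, m, n, p, b, f, v)
  vosug → vosog   (u→o after a consonant, before a consonant other than r, m, n, p, b, f, v)
So the Vevasish cognate is 'vosog'.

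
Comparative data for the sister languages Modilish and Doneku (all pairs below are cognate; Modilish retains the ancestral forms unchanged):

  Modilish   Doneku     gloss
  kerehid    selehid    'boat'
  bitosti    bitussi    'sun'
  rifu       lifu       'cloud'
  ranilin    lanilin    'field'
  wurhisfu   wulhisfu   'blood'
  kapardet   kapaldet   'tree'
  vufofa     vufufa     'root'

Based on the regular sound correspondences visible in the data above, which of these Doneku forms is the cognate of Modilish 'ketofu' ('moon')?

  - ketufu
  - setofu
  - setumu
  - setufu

kerehid ~ selehid — Modilish k corresponds to Doneku s word-initially before a front vowel.
vufofa ~ vufufa — Modilish o corresponds to Doneku u after a consonant, before a labial obstruent.
Applying these to Modilish 'ketofu':
  ketofu → setofu   (k→s word-initially before a front vowel)
  setofu → setufu   (o→u after a consonant, before a labial obstruent)
So the Doneku cognate is 'setufu'.

setufu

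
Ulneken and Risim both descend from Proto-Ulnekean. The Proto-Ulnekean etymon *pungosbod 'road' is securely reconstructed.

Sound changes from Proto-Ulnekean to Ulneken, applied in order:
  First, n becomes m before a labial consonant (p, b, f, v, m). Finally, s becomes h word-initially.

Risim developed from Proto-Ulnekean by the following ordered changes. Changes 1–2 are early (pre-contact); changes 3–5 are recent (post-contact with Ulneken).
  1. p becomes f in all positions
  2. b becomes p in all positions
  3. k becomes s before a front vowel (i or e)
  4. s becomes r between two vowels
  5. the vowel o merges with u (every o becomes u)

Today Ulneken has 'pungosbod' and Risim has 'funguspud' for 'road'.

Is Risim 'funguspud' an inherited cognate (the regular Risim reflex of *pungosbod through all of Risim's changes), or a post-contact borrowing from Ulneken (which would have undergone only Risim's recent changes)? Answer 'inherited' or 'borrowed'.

If inherited, *pungosbod would pass through all of Risim's changes:
Risim: *pungosbod
  pungosbod → fungosbod   [unconditioned shift]
  fungosbod → fungospod   [unconditioned shift]
  fungospod (rule 3 does not apply)
  fungospod (rule 4 does not apply)
  fungospod → funguspud   [vowel merger]
  giving Risim funguspud.
If borrowed from Ulneken 'pungosbod' after the early changes, it would undergo only the recent ones:
  rule 3 (palatalisation): no change (pungosbod)
  rule 4 (rhotacism): no change (pungosbod)
  rule 5 (vowel merger): pungosbod → pungusbud
  ⇒ as a loan: pungusbud
Risim 'funguspud' matches the inherited outcome exactly, so it is an inherited cognate, not a loan.

inherited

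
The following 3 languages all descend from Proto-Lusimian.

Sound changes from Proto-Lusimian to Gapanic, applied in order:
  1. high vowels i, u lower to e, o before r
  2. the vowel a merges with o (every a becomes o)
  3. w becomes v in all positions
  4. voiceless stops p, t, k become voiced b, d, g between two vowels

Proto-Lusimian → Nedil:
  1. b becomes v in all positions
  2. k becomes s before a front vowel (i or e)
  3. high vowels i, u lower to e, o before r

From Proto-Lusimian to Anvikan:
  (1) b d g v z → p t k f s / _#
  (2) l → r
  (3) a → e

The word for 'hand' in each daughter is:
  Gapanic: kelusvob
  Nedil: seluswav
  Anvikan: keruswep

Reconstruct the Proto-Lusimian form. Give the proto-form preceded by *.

*keluswab

Position 7: Gapanic has o, Nedil has a, Anvikan has e. Nedil preserves a here (none of its changes turn any other segment into a), so the proto-segment is *a.
Position 3: Gapanic has l, Nedil has l, Anvikan has r. Gapanic preserves l here (none of its changes turn any other segment into l), so the proto-segment is *l.
Verify the candidate proto-form against each daughter:
Gapanic: *keluswab
  keluswab (rule 1 does not apply)
  keluswab → keluswob   [vowel merger]
  keluswob → kelusvob   [unconditioned shift]
  kelusvob (rule 4 does not apply)
  giving Gapanic kelusvob.
Nedil: *keluswab > keluswav > seluswav  (by unconditioned shift, palatalisation)
Anvikan: *keluswab
  keluswab → keluswap   [final devoicing]
  keluswap → keruswap   [unconditioned shift]
  keruswap → keruswep   [vowel merger]
  giving Anvikan keruswep.
*keluswab is the unique common source.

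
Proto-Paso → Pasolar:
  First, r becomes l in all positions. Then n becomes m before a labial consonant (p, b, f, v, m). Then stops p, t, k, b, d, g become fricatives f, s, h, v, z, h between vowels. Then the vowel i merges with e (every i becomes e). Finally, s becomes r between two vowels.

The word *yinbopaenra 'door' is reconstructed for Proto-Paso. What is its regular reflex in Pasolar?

yembofaenla

Pasolar: *yinbopaenra
  yinbopaenra → yinbopaenla   [unconditioned shift]
  yinbopaenla → yimbopaenla   [nasal place assimilation]
  yimbopaenla → yimbofaenla   [intervocalic lenition]
  yimbofaenla → yembofaenla   [vowel merger]
  yembofaenla (rule 5 does not apply)
  giving Pasolar yembofaenla.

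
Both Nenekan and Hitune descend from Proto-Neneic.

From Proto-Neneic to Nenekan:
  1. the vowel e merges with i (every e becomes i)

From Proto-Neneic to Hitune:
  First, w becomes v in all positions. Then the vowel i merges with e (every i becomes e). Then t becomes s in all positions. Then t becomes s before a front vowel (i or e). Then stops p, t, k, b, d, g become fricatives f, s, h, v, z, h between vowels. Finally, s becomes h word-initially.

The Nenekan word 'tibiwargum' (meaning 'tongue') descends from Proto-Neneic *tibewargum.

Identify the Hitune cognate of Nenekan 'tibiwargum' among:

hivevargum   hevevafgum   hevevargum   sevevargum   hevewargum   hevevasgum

Hitune: *tibewargum > tibevargum > tebevargum > sebevargum > sevevargum > hevevargum  (by unconditioned shift, vowel merger, unconditioned shift, intervocalic lenition, debuccalisation)
Only 'hevevargum' matches the regular Hitune development of *tibewargum.

hevevargum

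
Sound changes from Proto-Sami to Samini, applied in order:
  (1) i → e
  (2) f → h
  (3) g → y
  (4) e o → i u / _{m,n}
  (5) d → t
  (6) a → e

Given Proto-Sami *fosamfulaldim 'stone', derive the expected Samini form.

hosemhuleltim

Samini: start from *fosamfulaldim.
  rule 1 (vowel merger): fosamfulaldim → fosamfulaldem
  rule 2 (unconditioned shift): fosamfulaldem → hosamhulaldem
  rule 3: no change — hosamhulaldem
  rule 4 (pre-nasal raising): hosamhulaldem → hosamhulaldim
  rule 5 (unconditioned shift): hosamhulaldim → hosamhulaltim
  rule 6 (vowel merger): hosamhulaltim → hosemhuleltim
  ⇒ Samini hosemhuleltim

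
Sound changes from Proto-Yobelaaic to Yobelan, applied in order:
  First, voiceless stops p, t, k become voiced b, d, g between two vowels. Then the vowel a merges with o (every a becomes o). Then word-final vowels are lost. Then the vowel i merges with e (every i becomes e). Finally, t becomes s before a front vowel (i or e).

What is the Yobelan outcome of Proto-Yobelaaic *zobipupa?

zobebub

Yobelan: *zobipupa > zobibuba > zobibubo > zobibub > zobebub  (by intervocalic voicing, vowel merger, apocope, vowel merger)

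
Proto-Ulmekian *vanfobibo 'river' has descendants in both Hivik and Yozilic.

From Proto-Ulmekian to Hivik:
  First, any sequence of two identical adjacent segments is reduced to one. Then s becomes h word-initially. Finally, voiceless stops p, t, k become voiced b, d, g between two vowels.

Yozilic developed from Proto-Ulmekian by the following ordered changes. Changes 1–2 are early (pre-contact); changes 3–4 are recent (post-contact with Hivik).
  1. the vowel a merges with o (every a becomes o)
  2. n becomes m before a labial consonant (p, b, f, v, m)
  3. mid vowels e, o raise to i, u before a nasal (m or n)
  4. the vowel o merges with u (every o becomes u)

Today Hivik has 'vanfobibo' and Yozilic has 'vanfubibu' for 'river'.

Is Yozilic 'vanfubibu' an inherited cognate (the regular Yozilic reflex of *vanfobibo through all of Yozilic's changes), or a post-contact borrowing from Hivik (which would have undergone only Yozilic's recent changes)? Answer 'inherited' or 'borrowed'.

If inherited, *vanfobibo would pass through all of Yozilic's changes:
Yozilic: start from *vanfobibo.
  rule 1 (vowel merger): vanfobibo → vonfobibo
  rule 2 (nasal place assimilation): vonfobibo → vomfobibo
  rule 3 (pre-nasal raising): vomfobibo → vumfobibo
  rule 4 (vowel merger): vumfobibo → vumfubibu
  ⇒ Yozilic vumfubibu
If borrowed from Hivik 'vanfobibo' after the early changes, it would undergo only the recent ones:
  rule 3 (pre-nasal raising): no change (vanfobibo)
  rule 4 (vowel merger): vanfobibo → vanfubibu
  ⇒ as a loan: vanfubibu
Yozilic 'vanfubibu' matches the loan outcome 'vanfubibu', not the inherited 'vumfubibu' — it skipped the early Yozilic changes, so it was borrowed from Hivik.

borrowed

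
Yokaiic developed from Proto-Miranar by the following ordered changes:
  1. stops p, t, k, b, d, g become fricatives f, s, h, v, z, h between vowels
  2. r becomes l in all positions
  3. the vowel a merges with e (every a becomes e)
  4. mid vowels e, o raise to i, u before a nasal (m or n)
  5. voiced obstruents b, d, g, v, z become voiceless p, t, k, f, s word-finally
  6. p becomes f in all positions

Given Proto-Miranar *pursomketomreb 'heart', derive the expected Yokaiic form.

fulsumkesumlef

Yokaiic: *pursomketomreb > pursomkesomreb > pulsomkesomleb > pulsumkesumleb > pulsumkesumlep > fulsumkesumlef  (by intervocalic lenition, unconditioned shift, pre-nasal raising, final devoicing, unconditioned shift)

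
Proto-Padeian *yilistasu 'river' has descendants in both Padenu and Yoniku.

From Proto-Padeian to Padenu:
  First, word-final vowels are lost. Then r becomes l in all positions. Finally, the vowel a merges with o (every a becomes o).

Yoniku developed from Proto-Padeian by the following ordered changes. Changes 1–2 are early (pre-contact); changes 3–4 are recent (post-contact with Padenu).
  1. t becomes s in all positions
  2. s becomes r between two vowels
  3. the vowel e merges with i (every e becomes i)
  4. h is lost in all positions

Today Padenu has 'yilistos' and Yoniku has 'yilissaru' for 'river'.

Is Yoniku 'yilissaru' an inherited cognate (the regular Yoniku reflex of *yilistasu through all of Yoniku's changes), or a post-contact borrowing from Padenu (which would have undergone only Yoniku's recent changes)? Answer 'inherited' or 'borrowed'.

If inherited, *yilistasu would pass through all of Yoniku's changes:
Yoniku: *yilistasu > yilissasu > yilissaru  (by unconditioned shift, rhotacism)
If borrowed from Padenu 'yilistos' after the early changes, it would undergo only the recent ones:
  rule 3 (vowel merger): no change (yilistos)
  rule 4 (h-loss): no change (yilistos)
  ⇒ as a loan: yilistos
Yoniku 'yilissaru' matches the inherited outcome exactly, so it is an inherited cognate, not a loan.

inherited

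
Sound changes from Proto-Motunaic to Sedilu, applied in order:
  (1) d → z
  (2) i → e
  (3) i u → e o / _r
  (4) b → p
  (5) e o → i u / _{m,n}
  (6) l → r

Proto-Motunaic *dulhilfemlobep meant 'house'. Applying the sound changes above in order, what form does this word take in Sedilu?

Sedilu: *dulhilfemlobep > zulhilfemlobep > zulhelfemlobep > zulhelfemlopep > zulhelfimlopep > zurherfimropep  (by unconditioned shift, vowel merger, unconditioned shift, pre-nasal raising, unconditioned shift)

zurherfimropep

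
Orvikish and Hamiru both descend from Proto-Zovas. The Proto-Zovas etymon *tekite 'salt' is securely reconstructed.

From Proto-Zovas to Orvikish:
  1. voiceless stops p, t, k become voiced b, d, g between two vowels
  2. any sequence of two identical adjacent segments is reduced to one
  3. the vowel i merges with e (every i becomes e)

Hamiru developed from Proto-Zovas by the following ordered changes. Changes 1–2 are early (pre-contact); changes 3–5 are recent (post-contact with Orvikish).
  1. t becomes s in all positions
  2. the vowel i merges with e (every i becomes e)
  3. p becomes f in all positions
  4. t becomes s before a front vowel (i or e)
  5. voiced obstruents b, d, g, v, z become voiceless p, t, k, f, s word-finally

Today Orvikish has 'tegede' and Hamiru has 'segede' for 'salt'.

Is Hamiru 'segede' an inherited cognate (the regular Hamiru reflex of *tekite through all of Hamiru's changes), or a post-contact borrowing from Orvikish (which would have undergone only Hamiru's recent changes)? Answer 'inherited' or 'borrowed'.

If inherited, *tekite would pass through all of Hamiru's changes:
Hamiru: *tekite
  tekite → sekise   [unconditioned shift]
  sekise → sekese   [vowel merger]
  sekese (rule 3 does not apply)
  sekese (rule 4 does not apply)
  sekese (rule 5 does not apply)
  giving Hamiru sekese.
If borrowed from Orvikish 'tegede' after the early changes, it would undergo only the recent ones:
  rule 3 (unconditioned shift): no change (tegede)
  rule 4 (palatalisation): tegede → segede
  rule 5 (final devoicing): no change (segede)
  ⇒ as a loan: segede
Hamiru 'segede' matches the loan outcome 'segede', not the inherited 'sekese' — it skipped the early Hamiru changes, so it was borrowed from Orvikish.

borrowed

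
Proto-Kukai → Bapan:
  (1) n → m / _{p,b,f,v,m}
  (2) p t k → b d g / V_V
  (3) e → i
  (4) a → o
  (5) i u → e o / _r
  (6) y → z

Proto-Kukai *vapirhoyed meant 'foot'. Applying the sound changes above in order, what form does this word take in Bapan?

Bapan: *vapirhoyed > vabirhoyed > vabirhoyid > vobirhoyid > voberhoyid > voberhozid  (by intervocalic voicing, vowel merger, vowel merger, pre-rhotic lowering, unconditioned shift)

voberhozid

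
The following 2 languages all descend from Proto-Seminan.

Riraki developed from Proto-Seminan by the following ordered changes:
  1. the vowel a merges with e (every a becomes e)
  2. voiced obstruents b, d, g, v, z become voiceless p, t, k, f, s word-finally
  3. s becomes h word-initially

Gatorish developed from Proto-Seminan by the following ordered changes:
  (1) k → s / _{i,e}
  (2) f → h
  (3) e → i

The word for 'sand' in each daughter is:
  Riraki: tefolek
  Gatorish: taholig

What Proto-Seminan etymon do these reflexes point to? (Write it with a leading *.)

*tafoleg

Position 2: Riraki has e, Gatorish has a. Gatorish preserves a here (none of its changes turn any other segment into a), so the proto-segment is *a.
Position 6: Riraki has e, Gatorish has i. Taking the neighbouring segments as reconstructed: Riraki e could go back to *a or *e; Gatorish i could go back to *e or *i — the one source consistent with every daughter is *e.
Position 7: Riraki has k, Gatorish has g. Gatorish preserves g here (none of its changes turn any other segment into g), so the proto-segment is *g.
This points to *tafoleg. Verify forward in each daughter:
Riraki: *tafoleg
  tafoleg → tefoleg   [vowel merger]
  tefoleg → tefolek   [final devoicing]
  tefolek (rule 3 does not apply)
  giving Riraki tefolek.
Gatorish: start from *tafoleg.
  rule 1: no change — tafoleg
  rule 2 (unconditioned shift): tafoleg → taholeg
  rule 3 (vowel merger): taholeg → taholig
  ⇒ Gatorish taholig
*tafoleg is the unique common source.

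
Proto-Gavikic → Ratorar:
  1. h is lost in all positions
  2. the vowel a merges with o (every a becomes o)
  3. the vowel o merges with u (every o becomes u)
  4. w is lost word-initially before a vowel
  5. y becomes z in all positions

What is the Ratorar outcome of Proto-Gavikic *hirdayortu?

Ratorar: *hirdayortu > irdayortu > irdoyortu > irduyurtu > irduzurtu  (by h-loss, vowel merger, vowel merger, unconditioned shift)

irduzurtu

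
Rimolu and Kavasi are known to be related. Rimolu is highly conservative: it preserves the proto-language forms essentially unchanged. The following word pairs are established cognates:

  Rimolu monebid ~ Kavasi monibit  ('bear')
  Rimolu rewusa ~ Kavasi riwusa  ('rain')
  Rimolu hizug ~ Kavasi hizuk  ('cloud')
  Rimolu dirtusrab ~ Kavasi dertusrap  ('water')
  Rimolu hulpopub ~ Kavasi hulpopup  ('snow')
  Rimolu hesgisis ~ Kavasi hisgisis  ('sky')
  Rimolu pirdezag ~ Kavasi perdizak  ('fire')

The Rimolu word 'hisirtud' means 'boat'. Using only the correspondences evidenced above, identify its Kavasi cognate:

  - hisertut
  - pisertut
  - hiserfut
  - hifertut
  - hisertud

hisertut

dirtusrab ~ dertusrap, pirdezag ~ perdizak — Rimolu i corresponds to Kavasi e after a consonant, before r.
monebid ~ monibit — Rimolu d corresponds to Kavasi t word-finally.
Applying these to Rimolu 'hisirtud':
  hisirtud → hisertud   (i→e after a consonant, before r)
  hisertud → hisertut   (d→t word-finally)
So the Kavasi cognate is 'hisertut'.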